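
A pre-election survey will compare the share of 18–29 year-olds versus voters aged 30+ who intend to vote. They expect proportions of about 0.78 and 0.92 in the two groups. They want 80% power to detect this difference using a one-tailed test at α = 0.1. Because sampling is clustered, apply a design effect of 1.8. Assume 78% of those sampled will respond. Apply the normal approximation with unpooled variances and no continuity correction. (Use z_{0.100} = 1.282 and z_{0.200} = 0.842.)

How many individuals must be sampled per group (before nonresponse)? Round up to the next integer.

n = (z_α + z_β)² · [p₁(1−p₁) + p₂(1−p₂)] / (p₁ − p₂)²
  = (1.282 + 0.842)² · (0.78·0.22 + 0.92·0.08) / (-0.14)²
  = (2.124)² · (0.1716 + 0.0736) / 0.0196
  = 4.5114 · 0.2452 / 0.0196
  = 56.44
Design effect: 1.8 × 56.44 = 101.59.
Adjust for 78% response: 101.59 / 0.78 = 130.24.
Round up → n = 131 per group.

n = 131 per group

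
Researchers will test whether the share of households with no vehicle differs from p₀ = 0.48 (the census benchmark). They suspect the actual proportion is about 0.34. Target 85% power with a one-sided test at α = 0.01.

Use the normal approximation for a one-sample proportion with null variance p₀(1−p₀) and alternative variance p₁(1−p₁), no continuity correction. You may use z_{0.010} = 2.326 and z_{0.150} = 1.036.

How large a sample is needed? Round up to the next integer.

n = [z_α·√(p₀q₀) + z_β·√(p₁q₁)]² / (p₁ − p₀)²
  = [2.326·√(0.48·0.52) + 1.036·√(0.34·0.66)]² / (-0.14)²
  = [2.326·0.4996 + 1.036·0.4737]² / 0.0196
  = [1.6528]² / 0.0196
  = 139.38
Round up → n = 140.

n = 140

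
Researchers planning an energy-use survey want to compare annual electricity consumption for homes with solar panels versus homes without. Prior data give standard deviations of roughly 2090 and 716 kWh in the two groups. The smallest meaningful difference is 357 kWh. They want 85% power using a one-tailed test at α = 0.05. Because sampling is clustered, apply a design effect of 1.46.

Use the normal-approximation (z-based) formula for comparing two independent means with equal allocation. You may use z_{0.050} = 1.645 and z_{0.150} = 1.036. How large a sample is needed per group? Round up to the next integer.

n = (z_α + z_β)² · (σ₁² + σ₂²) / δ²
  = (1.645 + 1.036)² · (2090² + 716² = 4880756) / 357²
  = 7.1878 · 4880756 / 127449
  = 275.26
Design effect: 1.46 × 275.26 = 401.88.
Round up → n = 402 per group.

n = 402 per group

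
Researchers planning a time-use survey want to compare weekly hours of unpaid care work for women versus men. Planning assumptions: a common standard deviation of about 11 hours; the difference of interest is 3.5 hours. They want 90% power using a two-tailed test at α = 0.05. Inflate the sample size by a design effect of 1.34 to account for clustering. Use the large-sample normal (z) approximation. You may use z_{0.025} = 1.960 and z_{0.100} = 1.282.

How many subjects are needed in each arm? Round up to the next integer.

n = 279 per group

n = (z_{α/2} + z_β)² · (σ₁² + σ₂²) / δ²
  = (1.960 + 1.282)² · (2·11² = 242) / 3.5²
  = 10.5106 · 242 / 12.25
  = 207.64
Design effect: 1.34 × 207.64 = 278.23.
Round up → n = 279 per group.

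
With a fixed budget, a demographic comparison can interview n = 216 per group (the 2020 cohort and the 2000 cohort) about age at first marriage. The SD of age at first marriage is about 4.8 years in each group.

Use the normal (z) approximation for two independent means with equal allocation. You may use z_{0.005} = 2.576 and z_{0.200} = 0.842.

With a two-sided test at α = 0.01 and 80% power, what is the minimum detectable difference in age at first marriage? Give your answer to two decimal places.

Minimum detectable difference ≈ 1.58 years

δ = (z_{α/2} + z_β) · √((σ₁²+σ₂²)/n)
  = (2.576 + 0.842) · √(46.08/216)
  = 3.418 · √0.21333
  = 3.418 · 0.4619
  = 1.5787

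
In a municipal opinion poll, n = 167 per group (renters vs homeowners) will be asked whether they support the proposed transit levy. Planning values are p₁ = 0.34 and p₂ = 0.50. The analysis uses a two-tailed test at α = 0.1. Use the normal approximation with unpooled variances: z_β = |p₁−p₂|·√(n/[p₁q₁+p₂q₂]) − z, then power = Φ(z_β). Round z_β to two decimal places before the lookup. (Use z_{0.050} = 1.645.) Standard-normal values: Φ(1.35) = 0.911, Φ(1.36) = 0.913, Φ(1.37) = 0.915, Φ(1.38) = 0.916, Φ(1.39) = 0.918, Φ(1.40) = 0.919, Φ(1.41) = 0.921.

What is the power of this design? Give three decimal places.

z_β = |p₁−p₂|·√(n/[p₁q₁+p₂q₂]) − z_{α/2}
    = 0.16 · √(167/0.4744) − 1.645
    = 0.16 · 18.7623 − 1.645
    = 3.0020 − 1.645 = 1.3570 → 1.36
Power = Φ(1.36) = 0.913.

Power ≈ 0.913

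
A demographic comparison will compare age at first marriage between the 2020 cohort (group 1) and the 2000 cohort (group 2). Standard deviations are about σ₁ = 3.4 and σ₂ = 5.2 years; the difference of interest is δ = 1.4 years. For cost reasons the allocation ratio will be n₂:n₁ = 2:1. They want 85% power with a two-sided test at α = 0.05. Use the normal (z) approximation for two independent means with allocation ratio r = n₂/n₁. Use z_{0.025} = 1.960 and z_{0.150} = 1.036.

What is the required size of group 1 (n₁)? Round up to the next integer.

n₁ = 115

n₁ = (z_{α/2} + z_β)² · (σ₁² + σ₂²/r) / δ²
   = (1.960 + 1.036)² · (3.4² + 5.2²/2) / 1.4²
   = 8.9760 · (11.56 + 13.52) / 1.96
   = 8.9760 · 25.08 / 1.96
   = 114.86
Round up → n₁ = 115; n₂ = r·n₁ = 2 × 115 = 230.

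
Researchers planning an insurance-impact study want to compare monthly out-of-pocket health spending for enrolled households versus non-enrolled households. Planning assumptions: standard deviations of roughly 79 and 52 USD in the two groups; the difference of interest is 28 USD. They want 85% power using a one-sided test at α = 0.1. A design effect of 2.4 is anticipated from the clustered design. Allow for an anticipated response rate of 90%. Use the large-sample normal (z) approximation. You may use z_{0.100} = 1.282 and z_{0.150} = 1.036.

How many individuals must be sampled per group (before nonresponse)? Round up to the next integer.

n = (z_α + z_β)² · (σ₁² + σ₂²) / δ²
  = (1.282 + 1.036)² · (79² + 52² = 8945) / 28²
  = 5.3731 · 8945 / 784
  = 61.30
Design effect: 2.4 × 61.30 = 147.13.
Adjust for 90% response: 147.13 / 0.90 = 163.48.
Round up → n = 164 per group.

n = 164 per group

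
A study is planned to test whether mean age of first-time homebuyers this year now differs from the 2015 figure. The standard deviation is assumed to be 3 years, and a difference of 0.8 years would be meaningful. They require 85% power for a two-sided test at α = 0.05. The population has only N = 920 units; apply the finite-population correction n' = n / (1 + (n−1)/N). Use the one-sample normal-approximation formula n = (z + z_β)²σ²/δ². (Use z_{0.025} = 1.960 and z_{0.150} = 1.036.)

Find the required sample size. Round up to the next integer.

n = (z_{α/2} + z_β)² · σ² / δ²
  = (1.960 + 1.036)² · 3² / 0.8²
  = 8.9760 · 9 / 0.64
  = 126.23
Finite-population correction (N = 920): 126.23 / (1 + (126.23 − 1)/920) = 111.10.
Round up → n = 112.

n = 112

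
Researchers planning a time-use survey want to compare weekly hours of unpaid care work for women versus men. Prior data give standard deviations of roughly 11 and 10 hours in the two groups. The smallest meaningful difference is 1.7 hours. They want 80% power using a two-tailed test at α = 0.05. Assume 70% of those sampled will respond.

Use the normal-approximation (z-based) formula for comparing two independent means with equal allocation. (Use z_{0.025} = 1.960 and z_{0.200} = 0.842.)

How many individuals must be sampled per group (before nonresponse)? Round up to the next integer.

n = 858 per group

n = (z_{α/2} + z_β)² · (σ₁² + σ₂²) / δ²
  = (1.960 + 0.842)² · (11² + 10² = 221) / 1.7²
  = 7.8512 · 221 / 2.89
  = 600.39
Adjust for 70% response: 600.39 / 0.70 = 857.69.
Round up → n = 858 per group.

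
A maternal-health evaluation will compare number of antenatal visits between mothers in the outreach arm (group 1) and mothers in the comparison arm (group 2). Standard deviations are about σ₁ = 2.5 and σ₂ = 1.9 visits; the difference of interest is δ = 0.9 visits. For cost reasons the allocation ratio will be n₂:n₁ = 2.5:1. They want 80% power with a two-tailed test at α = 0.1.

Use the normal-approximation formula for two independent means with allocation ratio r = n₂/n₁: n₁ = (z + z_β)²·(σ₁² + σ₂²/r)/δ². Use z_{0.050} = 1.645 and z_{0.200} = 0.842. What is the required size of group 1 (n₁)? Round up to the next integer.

n₁ = 59

n₁ = (z_{α/2} + z_β)² · (σ₁² + σ₂²/r) / δ²
   = (1.645 + 0.842)² · (2.5² + 1.9²/2.5) / 0.9²
   = 6.1852 · (6.25 + 1.444) / 0.81
   = 6.1852 · 7.694 / 0.81
   = 58.75
Round up → n₁ = 59; n₂ = r·n₁ = 2.5 × 59 = 148.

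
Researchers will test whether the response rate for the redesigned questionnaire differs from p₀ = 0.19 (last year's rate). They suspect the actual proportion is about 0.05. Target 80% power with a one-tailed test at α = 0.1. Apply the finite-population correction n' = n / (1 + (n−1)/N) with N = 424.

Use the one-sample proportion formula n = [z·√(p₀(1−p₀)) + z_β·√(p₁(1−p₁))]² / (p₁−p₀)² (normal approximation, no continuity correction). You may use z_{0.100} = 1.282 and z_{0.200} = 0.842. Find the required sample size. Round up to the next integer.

n = 23

n = [z_α·√(p₀q₀) + z_β·√(p₁q₁)]² / (p₁ − p₀)²
  = [1.282·√(0.19·0.81) + 0.842·√(0.05·0.95)]² / (-0.14)²
  = [1.282·0.3923 + 0.842·0.2179]² / 0.0196
  = [0.6864]² / 0.0196
  = 24.04
Finite-population correction (N = 424): 24.04 / (1 + (24.04 − 1)/424) = 22.80.
Round up → n = 23.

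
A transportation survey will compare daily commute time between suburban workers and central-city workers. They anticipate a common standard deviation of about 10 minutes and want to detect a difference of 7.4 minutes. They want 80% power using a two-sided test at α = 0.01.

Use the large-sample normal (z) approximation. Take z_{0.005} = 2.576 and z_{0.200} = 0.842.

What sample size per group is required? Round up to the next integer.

n = (z_{α/2} + z_β)² · (σ₁² + σ₂²) / δ²
  = (2.576 + 0.842)² · (2·10² = 200) / 7.4²
  = 11.6827 · 200 / 54.76
  = 42.67
Round up → n = 43 per group.

n = 43 per group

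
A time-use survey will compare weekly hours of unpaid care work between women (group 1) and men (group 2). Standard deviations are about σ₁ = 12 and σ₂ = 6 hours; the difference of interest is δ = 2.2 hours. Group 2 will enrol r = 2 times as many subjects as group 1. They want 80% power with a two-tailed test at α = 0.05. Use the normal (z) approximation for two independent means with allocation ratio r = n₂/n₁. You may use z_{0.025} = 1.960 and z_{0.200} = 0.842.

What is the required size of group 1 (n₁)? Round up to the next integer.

n₁ = 263

n₁ = (z_{α/2} + z_β)² · (σ₁² + σ₂²/r) / δ²
   = (1.960 + 0.842)² · (12² + 6²/2) / 2.2²
   = 7.8512 · (144 + 18) / 4.84
   = 7.8512 · 162 / 4.84
   = 262.79
Round up → n₁ = 263; n₂ = r·n₁ = 2 × 263 = 526.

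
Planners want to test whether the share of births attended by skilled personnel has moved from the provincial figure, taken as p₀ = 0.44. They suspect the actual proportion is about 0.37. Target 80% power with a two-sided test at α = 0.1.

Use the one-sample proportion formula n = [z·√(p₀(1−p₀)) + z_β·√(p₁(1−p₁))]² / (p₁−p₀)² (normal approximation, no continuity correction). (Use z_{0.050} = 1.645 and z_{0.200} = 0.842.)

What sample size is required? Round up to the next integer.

n = 306

n = [z_{α/2}·√(p₀q₀) + z_β·√(p₁q₁)]² / (p₁ − p₀)²
  = [1.645·√(0.44·0.56) + 0.842·√(0.37·0.63)]² / (-0.07)²
  = [1.645·0.4964 + 0.842·0.4828]² / 0.0049
  = [1.2231]² / 0.0049
  = 305.29
Round up → n = 306.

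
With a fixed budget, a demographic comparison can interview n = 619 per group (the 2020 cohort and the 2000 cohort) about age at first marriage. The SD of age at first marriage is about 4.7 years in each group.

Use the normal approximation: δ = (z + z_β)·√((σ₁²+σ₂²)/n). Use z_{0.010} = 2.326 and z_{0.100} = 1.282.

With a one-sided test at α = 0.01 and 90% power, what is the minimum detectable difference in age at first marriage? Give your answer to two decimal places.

Minimum detectable difference ≈ 0.96 years

δ = (z_α + z_β) · √((σ₁²+σ₂²)/n)
  = (2.326 + 1.282) · √(44.18/619)
  = 3.608 · √0.07137
  = 3.608 · 0.2672
  = 0.9639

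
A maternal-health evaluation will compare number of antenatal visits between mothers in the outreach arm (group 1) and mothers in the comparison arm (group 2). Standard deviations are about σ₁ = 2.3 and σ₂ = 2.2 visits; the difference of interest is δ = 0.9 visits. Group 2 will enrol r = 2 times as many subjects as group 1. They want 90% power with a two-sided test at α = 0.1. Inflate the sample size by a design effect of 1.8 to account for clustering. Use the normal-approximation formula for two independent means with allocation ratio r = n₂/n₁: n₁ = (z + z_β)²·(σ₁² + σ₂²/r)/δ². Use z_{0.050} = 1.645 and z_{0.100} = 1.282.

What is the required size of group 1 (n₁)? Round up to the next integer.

n₁ = (z_{α/2} + z_β)² · (σ₁² + σ₂²/r) / δ²
   = (1.645 + 1.282)² · (2.3² + 2.2²/2) / 0.9²
   = 8.5673 · (5.29 + 2.42) / 0.81
   = 8.5673 · 7.71 / 0.81
   = 81.55
Design effect: 1.8 × 81.55 = 146.79.
Round up → n₁ = 147; n₂ = r·n₁ = 2 × 147 = 294.

n₁ = 147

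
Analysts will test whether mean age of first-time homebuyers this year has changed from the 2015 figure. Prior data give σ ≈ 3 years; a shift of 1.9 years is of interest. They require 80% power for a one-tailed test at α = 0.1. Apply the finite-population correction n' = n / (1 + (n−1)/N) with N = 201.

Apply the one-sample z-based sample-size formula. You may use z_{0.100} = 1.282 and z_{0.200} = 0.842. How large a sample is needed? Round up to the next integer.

n = (z_α + z_β)² · σ² / δ²
  = (1.282 + 0.842)² · 3² / 1.9²
  = 4.5114 · 9 / 3.61
  = 11.25
Finite-population correction (N = 201): 11.25 / (1 + (11.25 − 1)/201) = 10.70.
Round up → n = 11.

n = 11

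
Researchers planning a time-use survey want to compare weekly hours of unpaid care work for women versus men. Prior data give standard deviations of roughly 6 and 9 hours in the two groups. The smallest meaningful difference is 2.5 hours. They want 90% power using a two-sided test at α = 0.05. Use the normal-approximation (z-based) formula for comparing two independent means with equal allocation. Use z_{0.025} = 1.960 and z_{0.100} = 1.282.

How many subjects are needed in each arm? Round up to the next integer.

n = 197 per group

n = (z_{α/2} + z_β)² · (σ₁² + σ₂²) / δ²
  = (1.960 + 1.282)² · (6² + 9² = 117) / 2.5²
  = 10.5106 · 117 / 6.25
  = 196.76
Round up → n = 197 per group.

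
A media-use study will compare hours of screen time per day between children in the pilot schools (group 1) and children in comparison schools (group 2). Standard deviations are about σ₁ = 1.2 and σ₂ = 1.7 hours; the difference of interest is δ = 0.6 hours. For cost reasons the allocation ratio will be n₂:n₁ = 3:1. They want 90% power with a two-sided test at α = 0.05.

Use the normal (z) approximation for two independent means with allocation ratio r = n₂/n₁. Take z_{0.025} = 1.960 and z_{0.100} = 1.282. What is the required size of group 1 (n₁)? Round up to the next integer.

n₁ = (z_{α/2} + z_β)² · (σ₁² + σ₂²/r) / δ²
   = (1.960 + 1.282)² · (1.2² + 1.7²/3) / 0.6²
   = 10.5106 · (1.44 + 0.96333) / 0.36
   = 10.5106 · 2.4033 / 0.36
   = 70.17
Round up → n₁ = 71; n₂ = r·n₁ = 3 × 71 = 213.

n₁ = 71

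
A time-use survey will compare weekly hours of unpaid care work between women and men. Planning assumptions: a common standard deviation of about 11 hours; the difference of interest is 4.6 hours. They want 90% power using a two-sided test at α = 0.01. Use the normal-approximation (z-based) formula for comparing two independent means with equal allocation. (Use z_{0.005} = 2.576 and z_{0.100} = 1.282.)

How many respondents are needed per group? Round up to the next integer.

n = (z_{α/2} + z_β)² · (σ₁² + σ₂²) / δ²
  = (2.576 + 1.282)² · (2·11² = 242) / 4.6²
  = 14.8842 · 242 / 21.16
  = 170.23
Round up → n = 171 per group.

n = 171 per group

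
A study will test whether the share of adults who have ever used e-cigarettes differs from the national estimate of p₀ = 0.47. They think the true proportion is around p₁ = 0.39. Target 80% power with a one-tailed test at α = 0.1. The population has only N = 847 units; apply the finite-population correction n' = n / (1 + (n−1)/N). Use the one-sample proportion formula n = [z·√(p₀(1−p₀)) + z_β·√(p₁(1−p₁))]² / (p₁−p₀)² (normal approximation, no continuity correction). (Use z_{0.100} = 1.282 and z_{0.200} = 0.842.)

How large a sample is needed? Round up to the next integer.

n = 144

n = [z_α·√(p₀q₀) + z_β·√(p₁q₁)]² / (p₁ − p₀)²
  = [1.282·√(0.47·0.53) + 0.842·√(0.39·0.61)]² / (-0.08)²
  = [1.282·0.4991 + 0.842·0.4877]² / 0.0064
  = [1.0505]² / 0.0064
  = 172.44
Finite-population correction (N = 847): 172.44 / (1 + (172.44 − 1)/847) = 143.41.
Round up → n = 144.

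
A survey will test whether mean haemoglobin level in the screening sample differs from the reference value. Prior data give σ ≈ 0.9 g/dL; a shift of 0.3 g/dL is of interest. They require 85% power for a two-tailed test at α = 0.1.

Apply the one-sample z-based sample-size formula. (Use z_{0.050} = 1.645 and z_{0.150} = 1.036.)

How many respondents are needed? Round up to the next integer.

n = 65

n = (z_{α/2} + z_β)² · σ² / δ²
  = (1.645 + 1.036)² · 0.9² / 0.3²
  = 7.1878 · 0.81 / 0.09
  = 64.69
Round up → n = 65.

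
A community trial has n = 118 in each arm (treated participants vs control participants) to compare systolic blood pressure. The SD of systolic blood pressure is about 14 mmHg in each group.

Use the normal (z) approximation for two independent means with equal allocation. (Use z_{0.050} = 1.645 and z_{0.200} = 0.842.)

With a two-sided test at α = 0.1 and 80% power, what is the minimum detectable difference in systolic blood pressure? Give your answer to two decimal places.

δ = (z_{α/2} + z_β) · √((σ₁²+σ₂²)/n)
  = (1.645 + 0.842) · √(392/118)
  = 2.487 · √3.322
  = 2.487 · 1.8226
  = 4.5329

Minimum detectable difference ≈ 4.53 mmHg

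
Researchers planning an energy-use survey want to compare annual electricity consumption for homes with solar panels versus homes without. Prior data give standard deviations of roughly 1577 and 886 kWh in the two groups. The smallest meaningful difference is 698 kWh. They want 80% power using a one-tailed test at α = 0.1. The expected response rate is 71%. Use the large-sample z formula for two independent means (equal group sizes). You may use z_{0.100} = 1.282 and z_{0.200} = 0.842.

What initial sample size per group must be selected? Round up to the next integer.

n = (z_α + z_β)² · (σ₁² + σ₂²) / δ²
  = (1.282 + 0.842)² · (1577² + 886² = 3271925) / 698²
  = 4.5114 · 3271925 / 487204
  = 30.30
Adjust for 71% response: 30.30 / 0.71 = 42.67.
Round up → n = 43 per group.

n = 43 per group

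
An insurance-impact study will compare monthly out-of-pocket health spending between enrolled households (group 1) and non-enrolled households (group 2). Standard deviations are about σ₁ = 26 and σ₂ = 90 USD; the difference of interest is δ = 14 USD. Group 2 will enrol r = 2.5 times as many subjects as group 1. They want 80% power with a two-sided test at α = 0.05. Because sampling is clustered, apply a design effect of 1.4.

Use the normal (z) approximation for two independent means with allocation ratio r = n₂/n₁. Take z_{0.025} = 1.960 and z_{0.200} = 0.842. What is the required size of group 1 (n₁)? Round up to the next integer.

n₁ = 220

n₁ = (z_{α/2} + z_β)² · (σ₁² + σ₂²/r) / δ²
   = (1.960 + 0.842)² · (26² + 90²/2.5) / 14²
   = 7.8512 · (676 + 3240) / 196
   = 7.8512 · 3916 / 196
   = 156.86
Design effect: 1.4 × 156.86 = 219.61.
Round up → n₁ = 220; n₂ = r·n₁ = 2.5 × 220 = 550.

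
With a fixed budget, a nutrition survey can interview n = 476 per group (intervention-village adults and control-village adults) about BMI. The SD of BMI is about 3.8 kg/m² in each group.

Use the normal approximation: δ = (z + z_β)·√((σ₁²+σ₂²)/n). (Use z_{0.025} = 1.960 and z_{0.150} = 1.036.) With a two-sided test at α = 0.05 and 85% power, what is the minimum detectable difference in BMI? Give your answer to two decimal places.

δ = (z_{α/2} + z_β) · √((σ₁²+σ₂²)/n)
  = (1.960 + 1.036) · √(28.88/476)
  = 2.996 · √0.06067
  = 2.996 · 0.2463
  = 0.7380

Minimum detectable difference ≈ 0.74 kg/m²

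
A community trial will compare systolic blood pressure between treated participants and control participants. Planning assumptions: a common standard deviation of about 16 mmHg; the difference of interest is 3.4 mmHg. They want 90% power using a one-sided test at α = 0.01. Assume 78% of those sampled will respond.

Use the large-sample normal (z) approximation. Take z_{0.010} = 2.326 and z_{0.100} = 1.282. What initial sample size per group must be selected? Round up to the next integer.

n = 740 per group

n = (z_α + z_β)² · (σ₁² + σ₂²) / δ²
  = (2.326 + 1.282)² · (2·16² = 512) / 3.4²
  = 13.0177 · 512 / 11.56
  = 576.56
Adjust for 78% response: 576.56 / 0.78 = 739.18.
Round up → n = 740 per group.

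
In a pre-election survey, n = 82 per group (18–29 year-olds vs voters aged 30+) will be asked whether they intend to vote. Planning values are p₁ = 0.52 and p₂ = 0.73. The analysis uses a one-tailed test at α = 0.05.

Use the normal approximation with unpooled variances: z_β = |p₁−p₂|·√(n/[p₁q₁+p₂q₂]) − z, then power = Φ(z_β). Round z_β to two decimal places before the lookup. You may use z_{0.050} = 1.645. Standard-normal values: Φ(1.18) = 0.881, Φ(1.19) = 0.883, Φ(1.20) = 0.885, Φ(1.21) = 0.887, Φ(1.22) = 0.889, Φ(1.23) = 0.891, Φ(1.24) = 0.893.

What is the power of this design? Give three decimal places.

Power ≈ 0.885

z_β = |p₁−p₂|·√(n/[p₁q₁+p₂q₂]) − z_α
    = 0.21 · √(82/0.4467) − 1.645
    = 0.21 · 13.5487 − 1.645
    = 2.8452 − 1.645 = 1.2002 → 1.20
Power = Φ(1.20) = 0.885.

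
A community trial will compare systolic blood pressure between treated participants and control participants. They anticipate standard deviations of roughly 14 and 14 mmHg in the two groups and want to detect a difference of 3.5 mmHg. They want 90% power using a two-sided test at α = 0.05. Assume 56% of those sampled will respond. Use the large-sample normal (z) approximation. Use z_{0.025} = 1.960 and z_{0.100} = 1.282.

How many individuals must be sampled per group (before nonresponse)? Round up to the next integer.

n = 601 per group

n = (z_{α/2} + z_β)² · (σ₁² + σ₂²) / δ²
  = (1.960 + 1.282)² · (14² + 14² = 392) / 3.5²
  = 10.5106 · 392 / 12.25
  = 336.34
Adjust for 56% response: 336.34 / 0.56 = 600.60.
Round up → n = 601 per group.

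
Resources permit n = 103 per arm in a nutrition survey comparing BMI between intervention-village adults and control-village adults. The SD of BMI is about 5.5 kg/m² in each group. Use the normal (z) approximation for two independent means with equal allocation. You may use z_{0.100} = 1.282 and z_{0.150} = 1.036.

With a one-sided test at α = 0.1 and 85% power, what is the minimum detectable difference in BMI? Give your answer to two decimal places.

Minimum detectable difference ≈ 1.78 kg/m²

δ = (z_α + z_β) · √((σ₁²+σ₂²)/n)
  = (1.282 + 1.036) · √(60.5/103)
  = 2.318 · √0.58738
  = 2.318 · 0.7664
  = 1.7765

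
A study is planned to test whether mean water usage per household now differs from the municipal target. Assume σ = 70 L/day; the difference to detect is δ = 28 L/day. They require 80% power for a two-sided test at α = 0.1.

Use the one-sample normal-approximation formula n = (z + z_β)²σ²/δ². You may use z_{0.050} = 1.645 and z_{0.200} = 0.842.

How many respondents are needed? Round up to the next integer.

n = (z_{α/2} + z_β)² · σ² / δ²
  = (1.645 + 0.842)² · 70² / 28²
  = 6.1852 · 4900 / 784
  = 38.66
Round up → n = 39.

n = 39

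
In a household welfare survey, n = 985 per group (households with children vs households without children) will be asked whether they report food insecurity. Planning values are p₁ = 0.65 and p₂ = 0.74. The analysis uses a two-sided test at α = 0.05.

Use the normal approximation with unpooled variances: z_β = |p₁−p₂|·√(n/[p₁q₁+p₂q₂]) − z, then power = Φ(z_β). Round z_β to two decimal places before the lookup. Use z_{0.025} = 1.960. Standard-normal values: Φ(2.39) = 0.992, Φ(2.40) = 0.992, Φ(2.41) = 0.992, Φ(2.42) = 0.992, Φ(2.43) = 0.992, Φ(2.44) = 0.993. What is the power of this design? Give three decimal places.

Power ≈ 0.992

z_β = |p₁−p₂|·√(n/[p₁q₁+p₂q₂]) − z_{α/2}
    = 0.09 · √(985/0.4199) − 1.960
    = 0.09 · 48.4334 − 1.960
    = 4.3590 − 1.960 = 2.3990 → 2.40
Power = Φ(2.40) = 0.992.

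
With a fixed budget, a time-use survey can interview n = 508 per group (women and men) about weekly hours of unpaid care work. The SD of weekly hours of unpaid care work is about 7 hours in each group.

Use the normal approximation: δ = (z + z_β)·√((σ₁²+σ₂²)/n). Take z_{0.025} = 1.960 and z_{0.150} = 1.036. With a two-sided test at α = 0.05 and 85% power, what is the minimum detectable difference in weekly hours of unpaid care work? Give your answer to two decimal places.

δ = (z_{α/2} + z_β) · √((σ₁²+σ₂²)/n)
  = (1.960 + 1.036) · √(98/508)
  = 2.996 · √0.19291
  = 2.996 · 0.4392
  = 1.3159

Minimum detectable difference ≈ 1.32 hours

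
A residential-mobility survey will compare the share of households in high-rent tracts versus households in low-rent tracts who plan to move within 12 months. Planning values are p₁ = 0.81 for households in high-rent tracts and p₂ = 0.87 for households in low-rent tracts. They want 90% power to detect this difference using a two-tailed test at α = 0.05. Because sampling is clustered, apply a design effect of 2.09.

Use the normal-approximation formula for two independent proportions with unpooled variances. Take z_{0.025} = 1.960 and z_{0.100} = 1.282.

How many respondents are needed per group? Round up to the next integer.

n = 1630 per group

n = (z_{α/2} + z_β)² · [p₁(1−p₁) + p₂(1−p₂)] / (p₁ − p₂)²
  = (1.960 + 1.282)² · (0.81·0.19 + 0.87·0.13) / (-0.06)²
  = (3.242)² · (0.1539 + 0.1131) / 0.0036
  = 10.5106 · 0.2670 / 0.0036
  = 779.53
Design effect: 2.09 × 779.53 = 1629.23.
Round up → n = 1630 per group.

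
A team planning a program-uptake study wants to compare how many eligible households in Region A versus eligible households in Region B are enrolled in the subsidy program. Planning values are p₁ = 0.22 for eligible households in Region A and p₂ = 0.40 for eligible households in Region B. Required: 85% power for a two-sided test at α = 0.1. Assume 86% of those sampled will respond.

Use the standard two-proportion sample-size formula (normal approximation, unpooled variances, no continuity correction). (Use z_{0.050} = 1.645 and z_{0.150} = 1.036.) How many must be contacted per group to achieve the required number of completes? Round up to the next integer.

n = (z_{α/2} + z_β)² · [p₁(1−p₁) + p₂(1−p₂)] / (p₁ − p₂)²
  = (1.645 + 1.036)² · (0.22·0.78 + 0.40·0.60) / (-0.18)²
  = (2.681)² · (0.1716 + 0.2400) / 0.0324
  = 7.1878 · 0.4116 / 0.0324
  = 91.31
Adjust for 86% response: 91.31 / 0.86 = 106.18.
Round up → n = 107 per group.

n = 107 per group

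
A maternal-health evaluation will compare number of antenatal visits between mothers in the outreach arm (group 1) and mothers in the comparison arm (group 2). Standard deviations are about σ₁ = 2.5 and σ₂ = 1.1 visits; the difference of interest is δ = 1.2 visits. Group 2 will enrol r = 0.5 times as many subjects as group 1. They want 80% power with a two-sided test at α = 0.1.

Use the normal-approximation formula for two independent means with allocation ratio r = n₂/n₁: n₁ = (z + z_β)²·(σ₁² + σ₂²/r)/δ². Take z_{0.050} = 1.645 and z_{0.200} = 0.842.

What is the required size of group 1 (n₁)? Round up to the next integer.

n₁ = 38

n₁ = (z_{α/2} + z_β)² · (σ₁² + σ₂²/r) / δ²
   = (1.645 + 0.842)² · (2.5² + 1.1²/0.5) / 1.2²
   = 6.1852 · (6.25 + 2.42) / 1.44
   = 6.1852 · 8.67 / 1.44
   = 37.24
Round up → n₁ = 38; n₂ = r·n₁ = 0.5 × 38 = 19.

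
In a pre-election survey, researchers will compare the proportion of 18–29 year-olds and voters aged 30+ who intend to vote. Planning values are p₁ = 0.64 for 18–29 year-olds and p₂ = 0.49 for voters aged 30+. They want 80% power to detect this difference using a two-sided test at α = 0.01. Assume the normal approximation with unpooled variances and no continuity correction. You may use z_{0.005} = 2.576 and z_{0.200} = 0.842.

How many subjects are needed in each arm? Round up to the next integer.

n = (z_{α/2} + z_β)² · [p₁(1−p₁) + p₂(1−p₂)] / (p₁ − p₂)²
  = (2.576 + 0.842)² · (0.64·0.36 + 0.49·0.51) / (0.15)²
  = (3.418)² · (0.2304 + 0.2499) / 0.0225
  = 11.6827 · 0.4803 / 0.0225
  = 249.39
Round up → n = 250 per group.

n = 250 per group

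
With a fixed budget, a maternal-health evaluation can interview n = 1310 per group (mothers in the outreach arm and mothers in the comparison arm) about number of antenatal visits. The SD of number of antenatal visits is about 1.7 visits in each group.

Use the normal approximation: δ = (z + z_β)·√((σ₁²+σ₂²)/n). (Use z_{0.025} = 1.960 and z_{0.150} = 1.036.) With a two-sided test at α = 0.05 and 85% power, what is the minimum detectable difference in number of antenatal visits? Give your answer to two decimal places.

Minimum detectable difference ≈ 0.20 visits

δ = (z_{α/2} + z_β) · √((σ₁²+σ₂²)/n)
  = (1.960 + 1.036) · √(5.78/1310)
  = 2.996 · √0.00441
  = 2.996 · 0.0664
  = 0.1990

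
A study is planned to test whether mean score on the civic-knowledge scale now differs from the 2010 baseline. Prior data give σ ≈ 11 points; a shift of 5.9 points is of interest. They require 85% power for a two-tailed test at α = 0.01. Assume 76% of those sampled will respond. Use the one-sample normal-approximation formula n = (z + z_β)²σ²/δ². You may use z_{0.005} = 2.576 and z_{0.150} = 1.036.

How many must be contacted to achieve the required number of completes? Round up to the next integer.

n = 60

n = (z_{α/2} + z_β)² · σ² / δ²
  = (2.576 + 1.036)² · 11² / 5.9²
  = 13.0465 · 121 / 34.81
  = 45.35
Adjust for 76% response: 45.35 / 0.76 = 59.67.
Round up → n = 60.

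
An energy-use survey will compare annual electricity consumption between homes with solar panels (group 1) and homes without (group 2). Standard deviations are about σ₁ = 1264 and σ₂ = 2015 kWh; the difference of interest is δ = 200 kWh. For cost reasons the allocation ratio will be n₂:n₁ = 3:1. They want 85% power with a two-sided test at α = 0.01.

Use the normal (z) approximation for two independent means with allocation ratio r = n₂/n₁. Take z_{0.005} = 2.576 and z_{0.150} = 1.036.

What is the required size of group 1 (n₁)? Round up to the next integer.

n₁ = 963

n₁ = (z_{α/2} + z_β)² · (σ₁² + σ₂²/r) / δ²
   = (2.576 + 1.036)² · (1264² + 2015²/3) / 200²
   = 13.0465 · (1597696 + 1353408.3) / 40000
   = 13.0465 · 2951104.3 / 40000
   = 962.54
Round up → n₁ = 963; n₂ = r·n₁ = 3 × 963 = 2889.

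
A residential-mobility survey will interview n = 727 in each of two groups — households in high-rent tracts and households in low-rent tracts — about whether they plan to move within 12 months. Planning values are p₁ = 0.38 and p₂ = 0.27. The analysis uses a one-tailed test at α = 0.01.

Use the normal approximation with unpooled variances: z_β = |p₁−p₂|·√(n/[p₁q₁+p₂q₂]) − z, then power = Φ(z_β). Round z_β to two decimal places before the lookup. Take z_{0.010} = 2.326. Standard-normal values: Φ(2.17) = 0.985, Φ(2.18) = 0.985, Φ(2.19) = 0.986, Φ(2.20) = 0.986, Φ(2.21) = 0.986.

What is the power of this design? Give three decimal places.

Power ≈ 0.985

z_β = |p₁−p₂|·√(n/[p₁q₁+p₂q₂]) − z_α
    = 0.11 · √(727/0.4327) − 2.326
    = 0.11 · 40.9896 − 2.326
    = 4.5089 − 2.326 = 2.1829 → 2.18
Power = Φ(2.18) = 0.985.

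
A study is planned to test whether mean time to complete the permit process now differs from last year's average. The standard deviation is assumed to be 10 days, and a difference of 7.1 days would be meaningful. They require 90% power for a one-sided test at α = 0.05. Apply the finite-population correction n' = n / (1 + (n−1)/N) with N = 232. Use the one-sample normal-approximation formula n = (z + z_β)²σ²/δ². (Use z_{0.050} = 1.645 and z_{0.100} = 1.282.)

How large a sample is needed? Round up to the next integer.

n = 16

n = (z_α + z_β)² · σ² / δ²
  = (1.645 + 1.282)² · 10² / 7.1²
  = 8.5673 · 100 / 50.41
  = 17.00
Finite-population correction (N = 232): 17.00 / (1 + (17.00 − 1)/232) = 15.90.
Round up → n = 16.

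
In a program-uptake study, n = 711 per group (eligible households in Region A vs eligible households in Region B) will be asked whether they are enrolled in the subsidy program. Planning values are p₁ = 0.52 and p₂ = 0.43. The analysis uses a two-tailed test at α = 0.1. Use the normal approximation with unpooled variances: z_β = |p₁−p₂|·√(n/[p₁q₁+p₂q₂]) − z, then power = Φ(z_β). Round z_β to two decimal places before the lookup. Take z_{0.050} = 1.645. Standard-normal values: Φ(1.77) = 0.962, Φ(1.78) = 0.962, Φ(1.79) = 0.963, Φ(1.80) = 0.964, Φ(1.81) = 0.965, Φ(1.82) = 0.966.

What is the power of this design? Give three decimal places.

Power ≈ 0.962

z_β = |p₁−p₂|·√(n/[p₁q₁+p₂q₂]) − z_{α/2}
    = 0.09 · √(711/0.4947) − 1.645
    = 0.09 · 37.9109 − 1.645
    = 3.4120 − 1.645 = 1.7670 → 1.77
Power = Φ(1.77) = 0.962.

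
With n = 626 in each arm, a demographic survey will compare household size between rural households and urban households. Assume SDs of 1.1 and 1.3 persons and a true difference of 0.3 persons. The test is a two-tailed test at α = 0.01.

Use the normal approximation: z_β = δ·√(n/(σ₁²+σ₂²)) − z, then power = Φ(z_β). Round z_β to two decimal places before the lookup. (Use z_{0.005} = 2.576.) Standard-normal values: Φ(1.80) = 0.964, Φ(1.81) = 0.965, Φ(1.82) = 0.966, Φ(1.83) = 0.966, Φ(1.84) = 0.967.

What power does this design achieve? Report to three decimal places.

z_β = δ·√(n/(σ₁²+σ₂²)) − z_{α/2}
    = 0.3 · √(626/2.9) − 2.576
    = 0.3 · 14.69225 − 2.576
    = 4.4077 − 2.576 = 1.8317 → 1.83
Power = Φ(1.83) = 0.966.

Power ≈ 0.966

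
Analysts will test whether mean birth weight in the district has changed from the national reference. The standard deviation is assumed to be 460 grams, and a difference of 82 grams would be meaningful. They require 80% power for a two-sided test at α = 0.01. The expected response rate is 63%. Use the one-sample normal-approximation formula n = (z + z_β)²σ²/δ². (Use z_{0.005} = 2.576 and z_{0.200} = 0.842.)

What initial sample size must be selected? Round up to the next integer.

n = 584

n = (z_{α/2} + z_β)² · σ² / δ²
  = (2.576 + 0.842)² · 460² / 82²
  = 11.6827 · 211600 / 6724
  = 367.65
Adjust for 63% response: 367.65 / 0.63 = 583.57.
Round up → n = 584.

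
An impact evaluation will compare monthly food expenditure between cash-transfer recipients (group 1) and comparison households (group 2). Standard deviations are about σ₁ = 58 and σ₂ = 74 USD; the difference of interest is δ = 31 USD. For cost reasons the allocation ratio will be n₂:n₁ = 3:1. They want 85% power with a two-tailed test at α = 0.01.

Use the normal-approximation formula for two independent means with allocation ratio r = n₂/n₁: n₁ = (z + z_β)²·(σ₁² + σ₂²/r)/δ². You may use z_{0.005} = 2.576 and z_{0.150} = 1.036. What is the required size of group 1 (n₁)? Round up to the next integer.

n₁ = 71

n₁ = (z_{α/2} + z_β)² · (σ₁² + σ₂²/r) / δ²
   = (2.576 + 1.036)² · (58² + 74²/3) / 31²
   = 13.0465 · (3364 + 1825.3) / 961
   = 13.0465 · 5189.3 / 961
   = 70.45
Round up → n₁ = 71; n₂ = r·n₁ = 3 × 71 = 213.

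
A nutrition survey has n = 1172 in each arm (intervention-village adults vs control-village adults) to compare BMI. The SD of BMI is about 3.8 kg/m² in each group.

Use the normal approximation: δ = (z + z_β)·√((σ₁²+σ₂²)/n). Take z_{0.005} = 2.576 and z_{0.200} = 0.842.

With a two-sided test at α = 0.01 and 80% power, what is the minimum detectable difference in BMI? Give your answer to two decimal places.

δ = (z_{α/2} + z_β) · √((σ₁²+σ₂²)/n)
  = (2.576 + 0.842) · √(28.88/1172)
  = 3.418 · √0.02464
  = 3.418 · 0.1570
  = 0.5365

Minimum detectable difference ≈ 0.54 kg/m²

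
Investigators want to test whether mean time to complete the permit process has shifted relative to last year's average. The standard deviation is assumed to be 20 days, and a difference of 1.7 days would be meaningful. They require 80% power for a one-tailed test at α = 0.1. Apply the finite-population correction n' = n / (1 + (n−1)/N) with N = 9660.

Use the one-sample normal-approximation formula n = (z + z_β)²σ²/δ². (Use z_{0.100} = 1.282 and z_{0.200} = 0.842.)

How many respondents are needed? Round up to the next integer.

n = 587

n = (z_α + z_β)² · σ² / δ²
  = (1.282 + 0.842)² · 20² / 1.7²
  = 4.5114 · 400 / 2.89
  = 624.41
Finite-population correction (N = 9660): 624.41 / (1 + (624.41 − 1)/9660) = 586.56.
Round up → n = 587.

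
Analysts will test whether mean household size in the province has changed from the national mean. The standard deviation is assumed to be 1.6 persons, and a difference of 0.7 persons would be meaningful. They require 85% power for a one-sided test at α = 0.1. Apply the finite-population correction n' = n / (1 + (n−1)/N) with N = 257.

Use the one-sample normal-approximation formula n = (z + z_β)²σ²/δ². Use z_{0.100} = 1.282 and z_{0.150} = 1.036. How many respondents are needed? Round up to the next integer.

n = (z_α + z_β)² · σ² / δ²
  = (1.282 + 1.036)² · 1.6² / 0.7²
  = 5.3731 · 2.56 / 0.49
  = 28.07
Finite-population correction (N = 257): 28.07 / (1 + (28.07 − 1)/257) = 25.40.
Round up → n = 26.

n = 26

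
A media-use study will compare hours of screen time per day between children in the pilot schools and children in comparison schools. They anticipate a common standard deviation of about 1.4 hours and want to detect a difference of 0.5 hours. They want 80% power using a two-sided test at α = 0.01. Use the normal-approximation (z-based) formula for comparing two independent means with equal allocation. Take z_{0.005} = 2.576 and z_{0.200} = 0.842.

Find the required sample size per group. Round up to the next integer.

n = (z_{α/2} + z_β)² · (σ₁² + σ₂²) / δ²
  = (2.576 + 0.842)² · (2·1.4² = 3.92) / 0.5²
  = 11.6827 · 3.92 / 0.25
  = 183.19
Round up → n = 184 per group.

n = 184 per group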